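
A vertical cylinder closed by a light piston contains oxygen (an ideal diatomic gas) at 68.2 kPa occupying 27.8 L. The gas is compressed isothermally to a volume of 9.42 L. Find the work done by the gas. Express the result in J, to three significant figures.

Isothermal: W = nRT ln(V₂/V₁) = P₁V₁ ln(V₂/V₁).
P₁V₁ = (68.2 kPa)(27.8 L) = 1896 J.
W = 1896 × ln(9.42/27.8) = 1896 × -1.082
W_by_gas = -2052 J.

W ≈ -2050 J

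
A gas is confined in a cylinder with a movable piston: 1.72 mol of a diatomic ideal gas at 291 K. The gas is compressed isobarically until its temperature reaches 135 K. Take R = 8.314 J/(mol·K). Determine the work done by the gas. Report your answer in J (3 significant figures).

Isobaric: W = P ΔV = nR ΔT.
W = (1.72)(8.314)(135 − 291) = -2231 J.

W ≈ -2230 J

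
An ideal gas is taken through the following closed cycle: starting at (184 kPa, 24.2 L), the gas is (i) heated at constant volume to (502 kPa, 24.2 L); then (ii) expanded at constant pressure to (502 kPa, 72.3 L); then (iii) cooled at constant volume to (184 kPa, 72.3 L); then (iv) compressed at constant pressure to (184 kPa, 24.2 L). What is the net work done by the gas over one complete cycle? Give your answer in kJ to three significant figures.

W_net ≈ 15.3 kJ

Constant-volume legs do no work.
W(ii) = (502)(72.3 − 24.2) = 24146 J; W(iv) = (184)(24.2 − 72.3) = -8850 J.
W_net = 24146 − 8850 = 15296 J (the clockwise enclosed area).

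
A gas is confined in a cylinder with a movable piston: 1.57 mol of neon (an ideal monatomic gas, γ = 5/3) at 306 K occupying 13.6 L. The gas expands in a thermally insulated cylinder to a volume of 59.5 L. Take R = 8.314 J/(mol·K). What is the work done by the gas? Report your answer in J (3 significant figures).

W ≈ 3750 J

Adiabatic: TV^(γ−1) = const with γ = 5/3.
T₂ = T₁ (V₁/V₂)^(γ−1) = 306 × (13.6/59.5)^0.667 = 306 × 0.3738 = 114.4 K.
W_by = nCᵥ(T₁ − T₂) = (1.57)(12.47)(306 − 114.4) = 3752 J.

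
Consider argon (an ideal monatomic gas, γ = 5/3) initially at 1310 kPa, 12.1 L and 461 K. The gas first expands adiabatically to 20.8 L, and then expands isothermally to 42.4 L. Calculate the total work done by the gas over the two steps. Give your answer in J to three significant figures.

Step 1 (adiabatic): W = (P₁V₁ − P₂V₂)/(γ−1) = (15851 − 11046)/0.667 = 7208 J.
After step 1: P = 531.1 kPa, V = 20.8 L, T = 321.3 K.
Step 2 (isothermal): W = P₁V₁ ln(V₂/V₁) = (11046) ln(42.4/20.8) = 7867 J.
W_total = 7208 + 7867 = 15074 J.

W_total ≈ 15100 J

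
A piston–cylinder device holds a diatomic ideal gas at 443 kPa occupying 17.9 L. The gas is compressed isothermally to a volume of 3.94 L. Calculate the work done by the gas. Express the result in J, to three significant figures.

Isothermal: W = nRT ln(V₂/V₁) = P₁V₁ ln(V₂/V₁).
P₁V₁ = (443 kPa)(17.9 L) = 7930 J.
W = 7930 × ln(3.94/17.9) = 7930 × -1.514
W_by_gas = -12003 J.

W ≈ -12000 J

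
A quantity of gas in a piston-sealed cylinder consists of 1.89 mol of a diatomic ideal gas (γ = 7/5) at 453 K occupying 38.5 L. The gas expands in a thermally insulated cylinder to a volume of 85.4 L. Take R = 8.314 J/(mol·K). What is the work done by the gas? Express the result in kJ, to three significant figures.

W ≈ 4.86 kJ

Adiabatic: TV^(γ−1) = const with γ = 7/5.
T₂ = T₁ (V₁/V₂)^(γ−1) = 453 × (38.5/85.4)^0.4 = 453 × 0.7271 = 329.4 K.
W_by = nCᵥ(T₁ − T₂) = (1.89)(20.79)(453 − 329.4) = 4856 J.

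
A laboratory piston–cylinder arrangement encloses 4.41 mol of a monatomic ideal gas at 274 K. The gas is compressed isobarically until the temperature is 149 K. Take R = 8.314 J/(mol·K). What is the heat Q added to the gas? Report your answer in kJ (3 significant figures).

Isobaric: W = nRΔT = (4.41)(8.314)(-125) = -4583 J.
ΔU = nCᵥΔT with Cᵥ = 3R/2: ΔU = (4.41)(12.47)(-125) = -6875 J.
Q = ΔU + W = -6875 − 4583 = -11458 J.

Q ≈ -11.5 kJ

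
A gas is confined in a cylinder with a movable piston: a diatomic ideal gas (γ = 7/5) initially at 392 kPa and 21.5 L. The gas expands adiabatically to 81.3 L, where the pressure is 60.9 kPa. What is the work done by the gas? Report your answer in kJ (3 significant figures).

Adiabatic: W = (P₁V₁ − P₂V₂)/(γ − 1) with γ = 7/5.
P₁V₁ = 8428 J, P₂V₂ = 4951 J.
W = (8428 − 4951) / 0.4 = 8692 J.

W ≈ 8.69 kJ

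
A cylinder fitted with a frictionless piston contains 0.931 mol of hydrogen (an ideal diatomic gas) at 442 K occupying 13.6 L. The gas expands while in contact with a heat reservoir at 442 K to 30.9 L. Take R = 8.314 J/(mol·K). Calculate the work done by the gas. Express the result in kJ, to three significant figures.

Isothermal: W = nRT ln(V₂/V₁).
W = (0.931)(8.314)(442) × ln(30.9/13.6)
  = 3421 × 0.8207
W_by_gas = 2808 J.

W ≈ 2.81 kJ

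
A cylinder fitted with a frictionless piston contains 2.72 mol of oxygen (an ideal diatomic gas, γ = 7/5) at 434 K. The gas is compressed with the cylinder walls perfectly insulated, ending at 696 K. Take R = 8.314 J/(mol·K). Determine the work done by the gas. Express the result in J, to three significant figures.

Adiabatic ⇒ Q = 0, so W_by = −ΔU = nCᵥ(T₁ − T₂).
Cᵥ = 5R/2 = 20.79 J/(mol·K).
W = (2.72)(20.79)(434 − 696) = -14812 J.

W ≈ -14800 J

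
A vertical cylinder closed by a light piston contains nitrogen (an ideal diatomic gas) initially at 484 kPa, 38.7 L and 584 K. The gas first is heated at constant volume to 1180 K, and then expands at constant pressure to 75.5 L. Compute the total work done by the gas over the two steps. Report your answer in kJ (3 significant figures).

W_total ≈ 36.0 kJ

Step 1 (isochoric): W = 0 (constant volume).
After step 1: P = 977.9 kPa (V unchanged).
Step 2 (isobaric): W = PΔV = (977.9 kPa)(75.5 − 38.7 L) = 35988 J.
W_total = 0 + 35988 = 35988 J.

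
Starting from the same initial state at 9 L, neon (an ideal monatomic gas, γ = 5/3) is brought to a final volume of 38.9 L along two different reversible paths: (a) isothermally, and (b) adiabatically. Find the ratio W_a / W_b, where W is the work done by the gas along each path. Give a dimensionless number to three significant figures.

Path (a) isothermal: W = P₁V₁ ln(V₂/V₁) → W_a/(P₁V₁) = 1.464.
Path (b) adiabatic: W = P₁V₁(1 − (V₁/V₂)^(γ−1))/(γ−1) → W_b/(P₁V₁) = 0.9347.
W_a / W_b = 1.464 / 0.9347 = 1.566.

W_a / W_b ≈ 1.57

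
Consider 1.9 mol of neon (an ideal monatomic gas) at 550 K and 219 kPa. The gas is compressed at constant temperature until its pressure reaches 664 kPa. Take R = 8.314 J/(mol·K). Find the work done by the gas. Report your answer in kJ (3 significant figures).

W ≈ -9.64 kJ

Isothermal process: W = nRT ln(V₂/V₁) = nRT ln(P₁/P₂).
W = (1.9)(8.314)(550) × ln(219/664)
  = 8688 × ln(0.3298) = 8688 × -1.109
W_by_gas = -9637 J.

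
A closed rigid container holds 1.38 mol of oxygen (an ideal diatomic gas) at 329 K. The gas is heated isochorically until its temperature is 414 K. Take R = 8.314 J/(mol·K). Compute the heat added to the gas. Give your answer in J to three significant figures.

Q ≈ 2440 J

Constant volume ⇒ W = 0, so Q = ΔU = nCᵥΔT with Cᵥ = 5R/2 = 20.79 J/(mol·K).
ΔU = (1.38)(20.79)(414 − 329) = 2438 J.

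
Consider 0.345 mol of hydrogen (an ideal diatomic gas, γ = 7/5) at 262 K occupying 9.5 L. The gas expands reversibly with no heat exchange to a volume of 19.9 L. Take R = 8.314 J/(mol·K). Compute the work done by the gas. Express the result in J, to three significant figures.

W ≈ 481 J

Adiabatic: TV^(γ−1) = const with γ = 7/5.
T₂ = T₁ (V₁/V₂)^(γ−1) = 262 × (9.5/19.9)^0.4 = 262 × 0.744 = 194.9 K.
W_by = nCᵥ(T₁ − T₂) = (0.345)(20.79)(262 − 194.9) = 481 J.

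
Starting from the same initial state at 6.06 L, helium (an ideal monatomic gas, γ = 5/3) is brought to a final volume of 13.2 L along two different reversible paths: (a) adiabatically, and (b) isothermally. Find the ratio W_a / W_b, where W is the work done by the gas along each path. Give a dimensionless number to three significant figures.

W_a / W_b ≈ 0.780

Path (a) adiabatic: W = P₁V₁(1 − (V₁/V₂)^(γ−1))/(γ−1) → W_a/(P₁V₁) = 0.6073.
Path (b) isothermal: W = P₁V₁ ln(V₂/V₁) → W_b/(P₁V₁) = 0.7785.
W_a / W_b = 0.6073 / 0.7785 = 0.7801.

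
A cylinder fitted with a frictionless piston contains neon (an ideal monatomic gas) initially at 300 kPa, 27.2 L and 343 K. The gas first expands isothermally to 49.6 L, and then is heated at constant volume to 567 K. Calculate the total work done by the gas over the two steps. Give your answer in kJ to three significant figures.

Step 1 (isothermal): W = P₁V₁ ln(V₂/V₁) = (8160) ln(49.6/27.2) = 4902 J.
Step 2 (isochoric): W = 0 (constant volume).
W_total = 4902 + 0 = 4902 J.

W_total ≈ 4.90 kJ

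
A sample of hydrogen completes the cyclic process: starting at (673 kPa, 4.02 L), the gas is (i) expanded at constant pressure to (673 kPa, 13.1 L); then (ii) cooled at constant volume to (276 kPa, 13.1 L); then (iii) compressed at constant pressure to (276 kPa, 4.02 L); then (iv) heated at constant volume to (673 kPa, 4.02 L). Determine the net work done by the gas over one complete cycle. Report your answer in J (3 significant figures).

Constant-volume legs do no work.
W(i) = (673)(13.1 − 4.02) = 6111 J; W(iii) = (276)(4.02 − 13.1) = -2506 J.
W_net = 6111 − 2506 = 3605 J (the clockwise enclosed area).

W_net ≈ 3600 J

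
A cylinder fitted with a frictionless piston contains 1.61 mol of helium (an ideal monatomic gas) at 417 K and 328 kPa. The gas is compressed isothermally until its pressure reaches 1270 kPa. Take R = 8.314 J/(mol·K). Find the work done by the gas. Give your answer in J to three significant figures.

W ≈ -7560 J

Isothermal process: W = nRT ln(V₂/V₁) = nRT ln(P₁/P₂).
W = (1.61)(8.314)(417) × ln(328/1270)
  = 5582 × ln(0.2583) = 5582 × -1.354
W_by_gas = -7556 J.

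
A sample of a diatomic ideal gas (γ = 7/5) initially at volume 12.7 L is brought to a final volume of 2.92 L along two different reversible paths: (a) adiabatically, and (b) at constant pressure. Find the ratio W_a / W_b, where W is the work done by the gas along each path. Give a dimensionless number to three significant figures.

W_a / W_b ≈ 2.60

Path (a) adiabatic: W = P₁V₁(1 − (V₁/V₂)^(γ−1))/(γ−1) → W_a/(P₁V₁) = -2.001.
Path (b) isobaric: W = P₁(V₂ − V₁) → W_b/(P₁V₁) = -0.7701.
W_a / W_b = -2.001 / -0.7701 = 2.598.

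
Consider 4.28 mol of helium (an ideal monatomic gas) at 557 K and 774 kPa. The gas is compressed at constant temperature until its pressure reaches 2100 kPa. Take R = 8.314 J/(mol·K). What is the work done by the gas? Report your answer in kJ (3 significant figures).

W ≈ -19.8 kJ

Isothermal process: W = nRT ln(V₂/V₁) = nRT ln(P₁/P₂).
W = (4.28)(8.314)(557) × ln(774/2100)
  = 19820 × ln(0.3686) = 19820 × -0.9981
W_by_gas = -19783 J.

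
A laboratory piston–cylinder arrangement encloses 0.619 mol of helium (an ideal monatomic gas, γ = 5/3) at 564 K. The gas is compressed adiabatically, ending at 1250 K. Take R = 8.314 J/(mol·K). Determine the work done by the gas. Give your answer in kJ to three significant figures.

Adiabatic ⇒ Q = 0, so W_by = −ΔU = nCᵥ(T₁ − T₂).
Cᵥ = 3R/2 = 12.47 J/(mol·K).
W = (0.619)(12.47)(564 − 1250) = -5296 J.

W ≈ -5.30 kJ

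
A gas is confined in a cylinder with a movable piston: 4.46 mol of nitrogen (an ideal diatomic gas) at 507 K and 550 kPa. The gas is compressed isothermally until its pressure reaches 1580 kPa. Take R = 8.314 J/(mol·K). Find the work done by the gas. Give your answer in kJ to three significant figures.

Isothermal process: W = nRT ln(V₂/V₁) = nRT ln(P₁/P₂).
W = (4.46)(8.314)(507) × ln(550/1580)
  = 18800 × ln(0.3481) = 18800 × -1.055
W_by_gas = -19839 J.

W ≈ -19.8 kJ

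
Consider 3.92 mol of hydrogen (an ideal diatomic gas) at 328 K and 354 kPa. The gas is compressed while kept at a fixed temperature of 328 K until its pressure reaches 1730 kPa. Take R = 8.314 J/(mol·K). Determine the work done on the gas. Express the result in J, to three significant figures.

Isothermal process: W = nRT ln(V₂/V₁) = nRT ln(P₁/P₂).
W = (3.92)(8.314)(328) × ln(354/1730)
  = 10690 × ln(0.2046) = 10690 × -1.587
W_by_gas = -16960 J; work on gas = −W_by = 16960 J.

W ≈ 17000 J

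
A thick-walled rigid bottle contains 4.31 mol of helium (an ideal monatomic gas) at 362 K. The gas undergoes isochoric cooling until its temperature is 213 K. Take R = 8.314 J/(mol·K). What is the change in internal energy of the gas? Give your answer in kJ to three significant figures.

Constant volume ⇒ W = 0, so Q = ΔU = nCᵥΔT with Cᵥ = 3R/2 = 12.47 J/(mol·K).
ΔU = (4.31)(12.47)(213 − 362) = -8009 J.

ΔU ≈ -8.01 kJ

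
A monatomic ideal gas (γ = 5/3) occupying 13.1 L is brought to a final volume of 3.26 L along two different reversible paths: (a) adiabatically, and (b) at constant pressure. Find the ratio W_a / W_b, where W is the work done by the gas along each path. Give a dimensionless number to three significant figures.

Path (a) adiabatic: W = P₁V₁(1 − (V₁/V₂)^(γ−1))/(γ−1) → W_a/(P₁V₁) = -2.291.
Path (b) isobaric: W = P₁(V₂ − V₁) → W_b/(P₁V₁) = -0.7511.
W_a / W_b = -2.291 / -0.7511 = 3.05.

W_a / W_b ≈ 3.05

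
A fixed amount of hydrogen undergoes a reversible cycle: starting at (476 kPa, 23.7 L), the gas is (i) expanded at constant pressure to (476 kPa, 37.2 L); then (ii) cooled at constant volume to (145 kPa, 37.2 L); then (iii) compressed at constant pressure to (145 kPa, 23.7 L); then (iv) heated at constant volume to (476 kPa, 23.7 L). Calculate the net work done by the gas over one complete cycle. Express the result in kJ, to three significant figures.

W_net ≈ 4.47 kJ

Constant-volume legs do no work.
W(i) = (476)(37.2 − 23.7) = 6426 J; W(iii) = (145)(23.7 − 37.2) = -1958 J.
W_net = 6426 − 1958 = 4469 J (the clockwise enclosed area).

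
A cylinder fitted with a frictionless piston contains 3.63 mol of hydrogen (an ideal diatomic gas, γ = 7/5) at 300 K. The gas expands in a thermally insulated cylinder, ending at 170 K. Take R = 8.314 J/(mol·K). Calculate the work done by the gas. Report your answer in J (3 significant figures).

W ≈ 9810 J

Adiabatic ⇒ Q = 0, so W_by = −ΔU = nCᵥ(T₁ − T₂).
Cᵥ = 5R/2 = 20.79 J/(mol·K).
W = (3.63)(20.79)(300 − 170) = 9808 J.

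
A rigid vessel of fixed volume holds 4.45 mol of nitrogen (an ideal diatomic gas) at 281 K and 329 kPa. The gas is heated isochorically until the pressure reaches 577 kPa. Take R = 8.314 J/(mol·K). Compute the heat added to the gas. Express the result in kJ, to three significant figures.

Constant volume ⇒ W = 0, so Q = ΔU = nCᵥΔT with Cᵥ = 5R/2 = 20.79 J/(mol·K).
At constant V, T₂/T₁ = P₂/P₁ ⇒ ΔT = T₁(P₂/P₁ − 1) = 281·(577/329 − 1) = 211.8 K.
ΔU = (4.45)(20.79)(211.8) = 19592 J.

Q ≈ 19.6 kJ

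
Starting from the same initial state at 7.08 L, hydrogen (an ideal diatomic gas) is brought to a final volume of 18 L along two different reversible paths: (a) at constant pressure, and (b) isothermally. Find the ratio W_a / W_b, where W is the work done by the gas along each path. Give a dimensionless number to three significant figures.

W_a / W_b ≈ 1.65

Path (a) isobaric: W = P₁(V₂ − V₁) → W_a/(P₁V₁) = 1.542.
Path (b) isothermal: W = P₁V₁ ln(V₂/V₁) → W_b/(P₁V₁) = 0.9331.
W_a / W_b = 1.542 / 0.9331 = 1.653.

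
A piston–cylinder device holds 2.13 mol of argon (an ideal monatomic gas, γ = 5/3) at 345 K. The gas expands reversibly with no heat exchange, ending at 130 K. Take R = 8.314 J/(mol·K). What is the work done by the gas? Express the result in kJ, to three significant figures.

W ≈ 5.71 kJ

Adiabatic ⇒ Q = 0, so W_by = −ΔU = nCᵥ(T₁ − T₂).
Cᵥ = 3R/2 = 12.47 J/(mol·K).
W = (2.13)(12.47)(345 − 130) = 5711 J.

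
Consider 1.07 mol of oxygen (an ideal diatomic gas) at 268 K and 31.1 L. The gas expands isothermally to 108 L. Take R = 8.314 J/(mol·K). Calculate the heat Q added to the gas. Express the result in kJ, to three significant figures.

Isothermal ⇒ ΔU = 0, so Q = W = nRT ln(V₂/V₁).
Q = (1.07)(8.314)(268) ln(108/31.1) = 2384 × 1.245 = 2968 J.

Q ≈ 2.97 kJ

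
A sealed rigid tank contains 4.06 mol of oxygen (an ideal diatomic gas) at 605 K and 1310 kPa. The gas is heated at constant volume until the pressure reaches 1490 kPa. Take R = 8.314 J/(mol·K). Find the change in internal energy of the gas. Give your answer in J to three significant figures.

ΔU ≈ 7020 J

Constant volume ⇒ W = 0, so Q = ΔU = nCᵥΔT with Cᵥ = 5R/2 = 20.79 J/(mol·K).
At constant V, T₂/T₁ = P₂/P₁ ⇒ ΔT = T₁(P₂/P₁ − 1) = 605·(1490/1310 − 1) = 83.13 K.
ΔU = (4.06)(20.79)(83.13) = 7015 J.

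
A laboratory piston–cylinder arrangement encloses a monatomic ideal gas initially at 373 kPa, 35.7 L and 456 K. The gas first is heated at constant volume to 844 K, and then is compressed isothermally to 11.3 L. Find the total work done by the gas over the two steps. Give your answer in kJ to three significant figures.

W_total ≈ -28.4 kJ

Step 1 (isochoric): W = 0 (constant volume).
After step 1: P = 690.4 kPa (V unchanged).
Step 2 (isothermal): W = P₁V₁ ln(V₂/V₁) = (24646) ln(11.3/35.7) = -28352 J.
W_total = 0 − 28352 = -28352 J.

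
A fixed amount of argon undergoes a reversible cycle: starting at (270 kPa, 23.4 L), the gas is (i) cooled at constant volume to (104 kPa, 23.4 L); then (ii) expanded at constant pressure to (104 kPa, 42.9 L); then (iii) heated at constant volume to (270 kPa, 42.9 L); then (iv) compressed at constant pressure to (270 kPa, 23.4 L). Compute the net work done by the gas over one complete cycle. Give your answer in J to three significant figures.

W_net ≈ -3240 J

Constant-volume legs do no work.
W(ii) = (104)(42.9 − 23.4) = 2028 J; W(iv) = (270)(23.4 − 42.9) = -5265 J.
W_net = 2028 − 5265 = -3237 J (the counter-clockwise enclosed area).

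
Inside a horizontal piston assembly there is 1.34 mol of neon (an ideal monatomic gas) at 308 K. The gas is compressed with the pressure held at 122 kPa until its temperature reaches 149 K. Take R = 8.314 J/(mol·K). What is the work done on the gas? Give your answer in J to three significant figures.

Isobaric: W = P ΔV = nR ΔT.
W = (1.34)(8.314)(149 − 308) = -1771 J.
Work on gas = −W_by = 1771 J.

W ≈ 1770 J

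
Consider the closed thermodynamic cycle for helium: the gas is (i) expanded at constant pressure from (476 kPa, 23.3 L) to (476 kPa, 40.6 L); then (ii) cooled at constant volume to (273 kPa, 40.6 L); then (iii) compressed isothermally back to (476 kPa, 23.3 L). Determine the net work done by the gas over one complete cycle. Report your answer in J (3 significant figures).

W_net ≈ 2080 J

Leg (i): W = PΔV = (476)(40.6 − 23.3) = 8235 J.
Leg (ii): W = 0.
Leg (iii): W = PᵢVᵢ ln(V_f/Vᵢ) = (11084) ln(23.3/40.6) = -6155 J.
W_net = 8235 − 6155 = 2080 J.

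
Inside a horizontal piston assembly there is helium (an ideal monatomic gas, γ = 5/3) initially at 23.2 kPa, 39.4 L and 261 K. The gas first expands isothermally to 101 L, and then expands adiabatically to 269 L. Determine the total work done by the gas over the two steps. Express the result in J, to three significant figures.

W_total ≈ 1520 J

Step 1 (isothermal): W = P₁V₁ ln(V₂/V₁) = (914.1) ln(101/39.4) = 860.5 J.
After step 1: P = 9.05 kPa, V = 101 L, T = 261 K.
Step 2 (adiabatic): W = (P₁V₁ − P₂V₂)/(γ−1) = (914.1 − 475.7)/0.667 = 657.5 J.
W_total = 860.5 + 657.5 = 1518 J.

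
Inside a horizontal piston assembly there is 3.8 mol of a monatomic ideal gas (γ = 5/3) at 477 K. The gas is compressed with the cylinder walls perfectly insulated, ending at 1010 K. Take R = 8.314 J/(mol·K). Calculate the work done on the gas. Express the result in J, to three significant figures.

Adiabatic ⇒ Q = 0, so W_by = −ΔU = nCᵥ(T₁ − T₂).
Cᵥ = 3R/2 = 12.47 J/(mol·K).
W = (3.8)(12.47)(477 − 1010) = -25259 J.
Work on gas = −W_by = 25259 J.

W ≈ 25300 J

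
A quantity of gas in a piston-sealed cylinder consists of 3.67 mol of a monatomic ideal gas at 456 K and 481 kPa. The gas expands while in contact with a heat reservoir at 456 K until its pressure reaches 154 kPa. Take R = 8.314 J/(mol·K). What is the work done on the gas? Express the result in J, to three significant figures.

W ≈ -15800 J

Isothermal process: W = nRT ln(V₂/V₁) = nRT ln(P₁/P₂).
W = (3.67)(8.314)(456) × ln(481/154)
  = 13914 × ln(3.123) = 13914 × 1.139
W_by_gas = 15846 J; work on gas = −W_by = -15846 J.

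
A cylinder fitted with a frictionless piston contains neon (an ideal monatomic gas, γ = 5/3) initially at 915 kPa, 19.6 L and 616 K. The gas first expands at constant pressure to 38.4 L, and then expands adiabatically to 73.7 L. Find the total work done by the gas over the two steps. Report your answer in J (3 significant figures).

Step 1 (isobaric): W = PΔV = (915 kPa)(38.4 − 19.6 L) = 17202 J.
After step 1: P = 915 kPa, V = 38.4 L, T = 1207 K.
Step 2 (adiabatic): W = (P₁V₁ − P₂V₂)/(γ−1) = (35136 − 22751)/0.667 = 18578 J.
W_total = 17202 + 18578 = 35780 J.

W_total ≈ 35800 J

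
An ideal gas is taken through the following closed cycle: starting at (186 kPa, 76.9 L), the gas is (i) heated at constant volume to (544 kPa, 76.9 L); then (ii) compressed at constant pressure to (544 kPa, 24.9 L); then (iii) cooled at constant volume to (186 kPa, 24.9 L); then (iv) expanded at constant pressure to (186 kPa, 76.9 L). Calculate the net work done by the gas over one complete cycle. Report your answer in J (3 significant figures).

W_net ≈ -18600 J

Constant-volume legs do no work.
W(ii) = (544)(24.9 − 76.9) = -28288 J; W(iv) = (186)(76.9 − 24.9) = 9672 J.
W_net = -28288 + 9672 = -18616 J (the counter-clockwise enclosed area).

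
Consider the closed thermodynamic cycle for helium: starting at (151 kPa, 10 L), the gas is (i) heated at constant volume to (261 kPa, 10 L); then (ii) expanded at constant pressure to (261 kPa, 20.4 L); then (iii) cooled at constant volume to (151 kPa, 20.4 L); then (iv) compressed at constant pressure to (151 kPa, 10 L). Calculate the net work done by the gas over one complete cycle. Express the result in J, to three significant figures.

W_net ≈ 1140 J

Constant-volume legs do no work.
W(ii) = (261)(20.4 − 10) = 2714 J; W(iv) = (151)(10 − 20.4) = -1570 J.
W_net = 2714 − 1570 = 1144 J (the clockwise enclosed area).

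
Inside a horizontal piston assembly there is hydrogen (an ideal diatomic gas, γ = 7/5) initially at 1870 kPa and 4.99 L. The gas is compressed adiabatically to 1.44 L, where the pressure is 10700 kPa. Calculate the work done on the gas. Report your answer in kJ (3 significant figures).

Adiabatic: W = (P₁V₁ − P₂V₂)/(γ − 1) with γ = 7/5.
P₁V₁ = 9331 J, P₂V₂ = 15408 J.
W = (9331 − 15408) / 0.4 = -15192 J.
Work on gas = −W_by = 15192 J.

W ≈ 15.2 kJ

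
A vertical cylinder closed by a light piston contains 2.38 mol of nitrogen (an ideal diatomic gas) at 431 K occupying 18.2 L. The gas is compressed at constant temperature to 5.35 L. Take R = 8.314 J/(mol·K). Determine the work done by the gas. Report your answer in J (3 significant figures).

Isothermal: W = nRT ln(V₂/V₁).
W = (2.38)(8.314)(431) × ln(5.35/18.2)
  = 8528 × -1.224
W_by_gas = -10441 J.

W ≈ -10400 J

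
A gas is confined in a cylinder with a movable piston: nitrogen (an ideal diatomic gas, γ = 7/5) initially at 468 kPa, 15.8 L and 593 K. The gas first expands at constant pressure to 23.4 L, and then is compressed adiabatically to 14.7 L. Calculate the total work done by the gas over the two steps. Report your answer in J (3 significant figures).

W_total ≈ -2040 J

Step 1 (isobaric): W = PΔV = (468 kPa)(23.4 − 15.8 L) = 3557 J.
After step 1: P = 468 kPa, V = 23.4 L, T = 878.2 K.
Step 2 (adiabatic): W = (P₁V₁ − P₂V₂)/(γ−1) = (10951 − 13189)/0.4 = -5595 J.
W_total = 3557 − 5595 = -2038 J.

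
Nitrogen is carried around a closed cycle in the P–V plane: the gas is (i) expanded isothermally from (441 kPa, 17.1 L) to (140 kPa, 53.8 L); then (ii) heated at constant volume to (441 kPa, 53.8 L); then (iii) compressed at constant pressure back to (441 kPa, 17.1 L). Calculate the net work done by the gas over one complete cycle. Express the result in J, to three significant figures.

Leg (i): W = PᵢVᵢ ln(V_f/Vᵢ) = (7541) ln(53.8/17.1) = 8644 J.
Leg (ii): W = 0.
Leg (iii): W = PΔV = (441)(17.1 − 53.8) = -16185 J.
W_net = 8644 − 16185 = -7541 J.

W_net ≈ -7540 J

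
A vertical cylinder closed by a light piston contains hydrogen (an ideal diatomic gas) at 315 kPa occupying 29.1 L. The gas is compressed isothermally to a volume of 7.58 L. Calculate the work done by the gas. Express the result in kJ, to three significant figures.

Isothermal: W = nRT ln(V₂/V₁) = P₁V₁ ln(V₂/V₁).
P₁V₁ = (315 kPa)(29.1 L) = 9166 J.
W = 9166 × ln(7.58/29.1) = 9166 × -1.345
W_by_gas = -12331 J.

W ≈ -12.3 kJ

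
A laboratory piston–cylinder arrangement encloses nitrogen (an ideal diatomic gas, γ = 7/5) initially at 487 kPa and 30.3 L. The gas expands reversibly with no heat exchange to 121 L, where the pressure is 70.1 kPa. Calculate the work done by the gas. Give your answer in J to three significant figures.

Adiabatic: W = (P₁V₁ − P₂V₂)/(γ − 1) with γ = 7/5.
P₁V₁ = 14756 J, P₂V₂ = 8482 J.
W = (14756 − 8482) / 0.4 = 15685 J.

W ≈ 15700 J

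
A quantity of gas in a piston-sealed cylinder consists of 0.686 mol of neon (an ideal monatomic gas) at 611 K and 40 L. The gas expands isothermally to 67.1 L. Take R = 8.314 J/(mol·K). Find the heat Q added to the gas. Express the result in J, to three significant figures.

Isothermal ⇒ ΔU = 0, so Q = W = nRT ln(V₂/V₁).
Q = (0.686)(8.314)(611) ln(67.1/40) = 3485 × 0.5173 = 1803 J.

Q ≈ 1800 J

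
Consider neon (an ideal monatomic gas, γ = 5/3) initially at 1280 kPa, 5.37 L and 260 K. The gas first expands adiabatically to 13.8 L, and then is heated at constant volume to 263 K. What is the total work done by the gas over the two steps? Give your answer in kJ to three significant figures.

Step 1 (adiabatic): W = (P₁V₁ − P₂V₂)/(γ−1) = (6874 − 3664)/0.667 = 4815 J.
Step 2 (isochoric): W = 0 (constant volume).
W_total = 4815 + 0 = 4815 J.

W_total ≈ 4.81 kJ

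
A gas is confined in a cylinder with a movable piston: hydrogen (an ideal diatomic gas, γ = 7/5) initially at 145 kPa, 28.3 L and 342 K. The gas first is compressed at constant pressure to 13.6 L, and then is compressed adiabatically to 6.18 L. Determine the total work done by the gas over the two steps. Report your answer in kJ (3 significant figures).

W_total ≈ -3.96 kJ

Step 1 (isobaric): W = PΔV = (145 kPa)(13.6 − 28.3 L) = -2132 J.
After step 1: P = 145 kPa, V = 13.6 L, T = 164.4 K.
Step 2 (adiabatic): W = (P₁V₁ − P₂V₂)/(γ−1) = (1972 − 2704)/0.4 = -1829 J.
W_total = -2132 − 1829 = -3960 J.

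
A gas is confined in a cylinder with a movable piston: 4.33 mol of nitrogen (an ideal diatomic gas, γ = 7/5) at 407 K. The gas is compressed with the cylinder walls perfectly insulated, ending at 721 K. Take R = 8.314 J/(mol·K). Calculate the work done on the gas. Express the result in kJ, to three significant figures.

Adiabatic ⇒ Q = 0, so W_by = −ΔU = nCᵥ(T₁ − T₂).
Cᵥ = 5R/2 = 20.79 J/(mol·K).
W = (4.33)(20.79)(407 − 721) = -28260 J.
Work on gas = −W_by = 28260 J.

W ≈ 28.3 kJ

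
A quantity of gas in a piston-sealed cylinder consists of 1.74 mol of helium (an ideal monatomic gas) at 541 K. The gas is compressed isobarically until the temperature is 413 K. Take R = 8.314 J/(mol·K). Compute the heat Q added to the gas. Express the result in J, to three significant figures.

Q ≈ -4630 J

Isobaric: W = nRΔT = (1.74)(8.314)(-128) = -1852 J.
ΔU = nCᵥΔT with Cᵥ = 3R/2: ΔU = (1.74)(12.47)(-128) = -2778 J.
Q = ΔU + W = -2778 − 1852 = -4629 J.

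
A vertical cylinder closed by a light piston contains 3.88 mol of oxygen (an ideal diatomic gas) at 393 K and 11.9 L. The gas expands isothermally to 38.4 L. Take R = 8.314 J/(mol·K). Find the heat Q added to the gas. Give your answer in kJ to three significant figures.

Q ≈ 14.9 kJ

Isothermal ⇒ ΔU = 0, so Q = W = nRT ln(V₂/V₁).
Q = (3.88)(8.314)(393) ln(38.4/11.9) = 12678 × 1.172 = 14852 J.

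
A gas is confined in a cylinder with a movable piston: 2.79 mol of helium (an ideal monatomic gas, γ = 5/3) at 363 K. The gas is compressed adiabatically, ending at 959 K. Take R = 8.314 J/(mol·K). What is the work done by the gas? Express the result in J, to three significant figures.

Adiabatic ⇒ Q = 0, so W_by = −ΔU = nCᵥ(T₁ − T₂).
Cᵥ = 3R/2 = 12.47 J/(mol·K).
W = (2.79)(12.47)(363 − 959) = -20737 J.

W ≈ -20700 J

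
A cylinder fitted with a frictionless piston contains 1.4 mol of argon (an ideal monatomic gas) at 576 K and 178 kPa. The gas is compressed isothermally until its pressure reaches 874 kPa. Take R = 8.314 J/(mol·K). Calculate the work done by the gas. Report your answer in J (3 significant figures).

Isothermal process: W = nRT ln(V₂/V₁) = nRT ln(P₁/P₂).
W = (1.4)(8.314)(576) × ln(178/874)
  = 6704 × ln(0.2037) = 6704 × -1.591
W_by_gas = -10669 J.

W ≈ -10700 J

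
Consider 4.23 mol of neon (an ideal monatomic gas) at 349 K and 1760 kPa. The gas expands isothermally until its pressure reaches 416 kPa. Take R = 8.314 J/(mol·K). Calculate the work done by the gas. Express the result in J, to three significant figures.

Isothermal process: W = nRT ln(V₂/V₁) = nRT ln(P₁/P₂).
W = (4.23)(8.314)(349) × ln(1760/416)
  = 12274 × ln(4.231) = 12274 × 1.442
W_by_gas = 17703 J.

W ≈ 17700 J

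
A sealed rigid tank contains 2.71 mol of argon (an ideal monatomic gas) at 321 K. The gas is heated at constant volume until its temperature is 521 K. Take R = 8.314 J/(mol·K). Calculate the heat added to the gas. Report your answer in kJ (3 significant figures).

Q ≈ 6.76 kJ

Constant volume ⇒ W = 0, so Q = ΔU = nCᵥΔT with Cᵥ = 3R/2 = 12.47 J/(mol·K).
ΔU = (2.71)(12.47)(521 − 321) = 6759 J.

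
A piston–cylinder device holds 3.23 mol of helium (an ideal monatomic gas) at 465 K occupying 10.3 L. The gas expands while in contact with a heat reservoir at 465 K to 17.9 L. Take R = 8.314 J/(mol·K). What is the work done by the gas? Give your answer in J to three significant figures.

W ≈ 6900 J

Isothermal: W = nRT ln(V₂/V₁).
W = (3.23)(8.314)(465) × ln(17.9/10.3)
  = 12487 × 0.5527
W_by_gas = 6901 J.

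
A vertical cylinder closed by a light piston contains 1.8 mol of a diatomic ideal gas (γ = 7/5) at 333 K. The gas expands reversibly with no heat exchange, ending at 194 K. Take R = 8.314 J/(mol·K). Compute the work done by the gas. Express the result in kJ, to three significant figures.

W ≈ 5.20 kJ

Adiabatic ⇒ Q = 0, so W_by = −ΔU = nCᵥ(T₁ − T₂).
Cᵥ = 5R/2 = 20.79 J/(mol·K).
W = (1.8)(20.79)(333 − 194) = 5200 J.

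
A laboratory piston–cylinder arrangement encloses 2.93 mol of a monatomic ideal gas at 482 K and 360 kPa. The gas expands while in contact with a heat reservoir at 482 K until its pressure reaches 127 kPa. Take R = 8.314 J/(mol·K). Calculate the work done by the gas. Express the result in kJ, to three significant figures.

W ≈ 12.2 kJ

Isothermal process: W = nRT ln(V₂/V₁) = nRT ln(P₁/P₂).
W = (2.93)(8.314)(482) × ln(360/127)
  = 11742 × ln(2.835) = 11742 × 1.042
W_by_gas = 12234 J.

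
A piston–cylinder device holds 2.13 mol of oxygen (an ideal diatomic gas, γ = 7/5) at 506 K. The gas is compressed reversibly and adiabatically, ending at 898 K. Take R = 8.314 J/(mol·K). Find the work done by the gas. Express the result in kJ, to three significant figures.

Adiabatic ⇒ Q = 0, so W_by = −ΔU = nCᵥ(T₁ − T₂).
Cᵥ = 5R/2 = 20.79 J/(mol·K).
W = (2.13)(20.79)(506 − 898) = -17355 J.

W ≈ -17.4 kJ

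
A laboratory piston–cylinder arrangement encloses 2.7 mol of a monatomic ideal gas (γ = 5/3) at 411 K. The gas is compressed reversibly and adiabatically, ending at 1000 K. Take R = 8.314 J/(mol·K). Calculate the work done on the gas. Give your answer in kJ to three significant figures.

W ≈ 19.8 kJ

Adiabatic ⇒ Q = 0, so W_by = −ΔU = nCᵥ(T₁ − T₂).
Cᵥ = 3R/2 = 12.47 J/(mol·K).
W = (2.7)(12.47)(411 − 1000) = -19833 J.
Work on gas = −W_by = 19833 J.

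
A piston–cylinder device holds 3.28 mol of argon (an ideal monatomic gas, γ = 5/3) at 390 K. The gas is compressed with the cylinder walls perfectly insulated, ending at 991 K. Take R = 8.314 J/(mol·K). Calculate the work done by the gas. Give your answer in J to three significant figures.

Adiabatic ⇒ Q = 0, so W_by = −ΔU = nCᵥ(T₁ − T₂).
Cᵥ = 3R/2 = 12.47 J/(mol·K).
W = (3.28)(12.47)(390 − 991) = -24584 J.

W ≈ -24600 J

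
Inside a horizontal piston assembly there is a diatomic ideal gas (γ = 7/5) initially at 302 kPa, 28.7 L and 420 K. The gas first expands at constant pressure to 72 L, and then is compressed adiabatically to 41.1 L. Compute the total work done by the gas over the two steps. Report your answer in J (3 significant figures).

W_total ≈ -590 J

Step 1 (isobaric): W = PΔV = (302 kPa)(72 − 28.7 L) = 13077 J.
After step 1: P = 302 kPa, V = 72 L, T = 1054 K.
Step 2 (adiabatic): W = (P₁V₁ − P₂V₂)/(γ−1) = (21744 − 27210)/0.4 = -13666 J.
W_total = 13077 − 13666 = -589.5 J.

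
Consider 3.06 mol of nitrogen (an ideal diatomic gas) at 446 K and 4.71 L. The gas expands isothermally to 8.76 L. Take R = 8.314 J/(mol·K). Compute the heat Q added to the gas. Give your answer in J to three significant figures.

Q ≈ 7040 J

Isothermal ⇒ ΔU = 0, so Q = W = nRT ln(V₂/V₁).
Q = (3.06)(8.314)(446) ln(8.76/4.71) = 11347 × 0.6205 = 7041 J.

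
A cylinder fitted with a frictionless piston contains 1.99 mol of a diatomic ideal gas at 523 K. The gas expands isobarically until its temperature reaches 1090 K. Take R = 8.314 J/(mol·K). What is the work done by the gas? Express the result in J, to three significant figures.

Isobaric: W = P ΔV = nR ΔT.
W = (1.99)(8.314)(1090 − 523) = 9381 J.

W ≈ 9380 J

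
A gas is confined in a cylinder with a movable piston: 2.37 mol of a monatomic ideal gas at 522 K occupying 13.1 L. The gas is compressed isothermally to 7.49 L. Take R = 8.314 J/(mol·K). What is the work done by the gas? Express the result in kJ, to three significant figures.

Isothermal: W = nRT ln(V₂/V₁).
W = (2.37)(8.314)(522) × ln(7.49/13.1)
  = 10286 × -0.559
W_by_gas = -5750 J.

W ≈ -5.75 kJ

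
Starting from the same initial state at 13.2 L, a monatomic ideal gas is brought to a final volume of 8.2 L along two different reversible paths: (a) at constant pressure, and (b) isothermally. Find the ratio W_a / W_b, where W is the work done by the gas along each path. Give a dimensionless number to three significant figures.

Path (a) isobaric: W = P₁(V₂ − V₁) → W_a/(P₁V₁) = -0.3788.
Path (b) isothermal: W = P₁V₁ ln(V₂/V₁) → W_b/(P₁V₁) = -0.4761.
W_a / W_b = -0.3788 / -0.4761 = 0.7956.

W_a / W_b ≈ 0.796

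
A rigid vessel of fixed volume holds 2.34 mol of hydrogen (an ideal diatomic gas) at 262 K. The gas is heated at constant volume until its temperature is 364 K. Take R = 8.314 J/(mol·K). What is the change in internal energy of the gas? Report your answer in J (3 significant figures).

ΔU ≈ 4960 J

Constant volume ⇒ W = 0, so Q = ΔU = nCᵥΔT with Cᵥ = 5R/2 = 20.79 J/(mol·K).
ΔU = (2.34)(20.79)(364 − 262) = 4961 J.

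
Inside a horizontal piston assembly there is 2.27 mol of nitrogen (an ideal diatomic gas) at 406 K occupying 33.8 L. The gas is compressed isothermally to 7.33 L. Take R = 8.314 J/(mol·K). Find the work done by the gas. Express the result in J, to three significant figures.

W ≈ -11700 J

Isothermal: W = nRT ln(V₂/V₁).
W = (2.27)(8.314)(406) × ln(7.33/33.8)
  = 7662 × -1.528
W_by_gas = -11712 J.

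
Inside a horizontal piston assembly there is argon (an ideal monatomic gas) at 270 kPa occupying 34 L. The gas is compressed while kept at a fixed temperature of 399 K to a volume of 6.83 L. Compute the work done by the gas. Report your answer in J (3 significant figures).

Isothermal: W = nRT ln(V₂/V₁) = P₁V₁ ln(V₂/V₁).
P₁V₁ = (270 kPa)(34 L) = 9180 J.
W = 9180 × ln(6.83/34) = 9180 × -1.605
W_by_gas = -14734 J.

W ≈ -14700 J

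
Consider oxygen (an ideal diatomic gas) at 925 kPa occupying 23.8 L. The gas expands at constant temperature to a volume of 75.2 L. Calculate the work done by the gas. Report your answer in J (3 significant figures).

Isothermal: W = nRT ln(V₂/V₁) = P₁V₁ ln(V₂/V₁).
P₁V₁ = (925 kPa)(23.8 L) = 22015 J.
W = 22015 × ln(75.2/23.8) = 22015 × 1.15
W_by_gas = 25328 J.

W ≈ 25300 J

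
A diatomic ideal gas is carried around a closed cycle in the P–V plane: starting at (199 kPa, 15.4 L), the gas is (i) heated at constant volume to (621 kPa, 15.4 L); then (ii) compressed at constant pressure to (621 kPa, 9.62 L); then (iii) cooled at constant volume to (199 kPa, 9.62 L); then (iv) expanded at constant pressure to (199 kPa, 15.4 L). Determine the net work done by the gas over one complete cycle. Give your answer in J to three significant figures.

Constant-volume legs do no work.
W(ii) = (621)(9.62 − 15.4) = -3589 J; W(iv) = (199)(15.4 − 9.62) = 1150 J.
W_net = -3589 + 1150 = -2439 J (the counter-clockwise enclosed area).

W_net ≈ -2440 J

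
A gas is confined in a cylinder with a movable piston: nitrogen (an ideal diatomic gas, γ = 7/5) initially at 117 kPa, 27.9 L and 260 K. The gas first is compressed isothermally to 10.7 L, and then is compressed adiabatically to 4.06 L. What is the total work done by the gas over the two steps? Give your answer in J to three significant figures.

Step 1 (isothermal): W = P₁V₁ ln(V₂/V₁) = (3264) ln(10.7/27.9) = -3128 J.
After step 1: P = 305.1 kPa, V = 10.7 L, T = 260 K.
Step 2 (adiabatic): W = (P₁V₁ − P₂V₂)/(γ−1) = (3264 − 4810)/0.4 = -3864 J.
W_total = -3128 − 3864 = -6992 J.

W_total ≈ -6990 J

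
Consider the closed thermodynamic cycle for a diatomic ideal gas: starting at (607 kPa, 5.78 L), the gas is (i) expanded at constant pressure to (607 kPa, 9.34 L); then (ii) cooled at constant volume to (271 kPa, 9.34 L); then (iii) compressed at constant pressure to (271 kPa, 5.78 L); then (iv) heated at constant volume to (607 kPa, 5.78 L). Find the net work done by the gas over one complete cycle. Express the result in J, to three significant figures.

Constant-volume legs do no work.
W(i) = (607)(9.34 − 5.78) = 2161 J; W(iii) = (271)(5.78 − 9.34) = -964.8 J.
W_net = 2161 − 964.8 = 1196 J (the clockwise enclosed area).

W_net ≈ 1200 J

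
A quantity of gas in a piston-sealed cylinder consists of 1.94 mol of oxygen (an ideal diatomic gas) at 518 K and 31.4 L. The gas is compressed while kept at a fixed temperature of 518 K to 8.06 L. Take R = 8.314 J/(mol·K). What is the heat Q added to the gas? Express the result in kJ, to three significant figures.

Isothermal ⇒ ΔU = 0, so Q = W = nRT ln(V₂/V₁).
Q = (1.94)(8.314)(518) ln(8.06/31.4) = 8355 × -1.36 = -11362 J.

Q ≈ -11.4 kJ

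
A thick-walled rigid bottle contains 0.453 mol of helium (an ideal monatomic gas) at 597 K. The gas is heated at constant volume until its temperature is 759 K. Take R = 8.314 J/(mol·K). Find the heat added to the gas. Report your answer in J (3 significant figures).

Q ≈ 915 J

Constant volume ⇒ W = 0, so Q = ΔU = nCᵥΔT with Cᵥ = 3R/2 = 12.47 J/(mol·K).
ΔU = (0.453)(12.47)(759 − 597) = 915.2 J.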